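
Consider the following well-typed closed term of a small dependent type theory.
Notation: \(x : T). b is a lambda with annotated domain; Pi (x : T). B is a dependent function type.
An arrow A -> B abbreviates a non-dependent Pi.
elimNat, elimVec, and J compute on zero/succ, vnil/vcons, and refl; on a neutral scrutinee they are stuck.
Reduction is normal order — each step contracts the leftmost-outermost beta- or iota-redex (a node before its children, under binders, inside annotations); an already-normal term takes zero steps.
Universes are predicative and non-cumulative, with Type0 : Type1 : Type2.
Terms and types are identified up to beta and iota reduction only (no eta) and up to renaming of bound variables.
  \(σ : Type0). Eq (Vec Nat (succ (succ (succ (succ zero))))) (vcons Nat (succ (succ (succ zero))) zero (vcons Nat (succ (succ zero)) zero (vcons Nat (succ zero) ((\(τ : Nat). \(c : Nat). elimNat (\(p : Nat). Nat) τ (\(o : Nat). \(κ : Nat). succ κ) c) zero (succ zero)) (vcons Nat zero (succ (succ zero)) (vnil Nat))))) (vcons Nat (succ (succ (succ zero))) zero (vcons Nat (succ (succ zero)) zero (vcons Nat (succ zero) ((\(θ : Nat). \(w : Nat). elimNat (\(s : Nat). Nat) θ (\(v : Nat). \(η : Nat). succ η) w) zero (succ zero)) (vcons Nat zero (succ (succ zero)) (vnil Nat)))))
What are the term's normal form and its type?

resulting normal form:
  \(σ : Type0). Eq (Vec Nat (succ (succ (succ (succ zero))))) (vcons Nat (succ (succ (succ zero))) zero (vcons Nat (succ (succ zero)) zero (vcons Nat (succ zero) (succ zero) (vcons Nat zero (succ (succ zero)) (vnil Nat))))) (vcons Nat (succ (succ (succ zero))) zero (vcons Nat (succ (succ zero)) zero (vcons Nat (succ zero) (succ zero) (vcons Nat zero (succ (succ zero)) (vnil Nat)))))
type:
  Type0 -> Type0


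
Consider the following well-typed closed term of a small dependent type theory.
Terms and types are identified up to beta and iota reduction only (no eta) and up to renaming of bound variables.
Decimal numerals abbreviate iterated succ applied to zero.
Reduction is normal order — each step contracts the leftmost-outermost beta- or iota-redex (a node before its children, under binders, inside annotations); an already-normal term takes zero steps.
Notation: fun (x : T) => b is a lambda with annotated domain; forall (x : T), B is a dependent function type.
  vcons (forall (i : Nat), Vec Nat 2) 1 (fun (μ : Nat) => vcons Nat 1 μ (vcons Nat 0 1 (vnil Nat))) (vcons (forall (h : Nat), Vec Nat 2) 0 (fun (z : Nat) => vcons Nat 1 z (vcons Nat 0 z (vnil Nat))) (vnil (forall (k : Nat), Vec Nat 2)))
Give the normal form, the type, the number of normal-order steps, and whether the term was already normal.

reduced normal form:
  vcons (forall (i : Nat), Vec Nat 2) 1 (fun (μ : Nat) => vcons Nat 1 μ (vcons Nat 0 1 (vnil Nat))) (vcons (forall (h : Nat), Vec Nat 2) 0 (fun (z : Nat) => vcons Nat 1 z (vcons Nat 0 z (vnil Nat))) (vnil (forall (k : Nat), Vec Nat 2)))
type:
  Vec (forall (i : Nat), Vec Nat 2) 2
steps to reach normal form (normal order): 0
term was already normal: yes


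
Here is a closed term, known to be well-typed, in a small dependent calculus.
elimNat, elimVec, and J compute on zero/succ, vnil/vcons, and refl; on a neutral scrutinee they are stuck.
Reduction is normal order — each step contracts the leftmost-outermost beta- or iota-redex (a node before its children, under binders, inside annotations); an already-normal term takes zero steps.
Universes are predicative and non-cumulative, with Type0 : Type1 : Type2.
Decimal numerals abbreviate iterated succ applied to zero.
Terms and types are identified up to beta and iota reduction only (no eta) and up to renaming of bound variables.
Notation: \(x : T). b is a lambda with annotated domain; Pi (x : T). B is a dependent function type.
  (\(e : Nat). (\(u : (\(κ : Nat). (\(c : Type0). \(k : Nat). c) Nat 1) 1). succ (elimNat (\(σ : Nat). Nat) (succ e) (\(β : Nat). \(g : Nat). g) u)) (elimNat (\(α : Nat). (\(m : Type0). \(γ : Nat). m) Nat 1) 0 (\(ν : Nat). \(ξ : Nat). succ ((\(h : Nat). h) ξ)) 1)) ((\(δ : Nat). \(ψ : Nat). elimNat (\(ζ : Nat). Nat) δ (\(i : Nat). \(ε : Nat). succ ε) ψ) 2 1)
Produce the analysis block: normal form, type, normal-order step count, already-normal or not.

normal form:
  5
type:
  Nat
normal-order step count: 17
started in normal form: no
first redex: a beta-redex


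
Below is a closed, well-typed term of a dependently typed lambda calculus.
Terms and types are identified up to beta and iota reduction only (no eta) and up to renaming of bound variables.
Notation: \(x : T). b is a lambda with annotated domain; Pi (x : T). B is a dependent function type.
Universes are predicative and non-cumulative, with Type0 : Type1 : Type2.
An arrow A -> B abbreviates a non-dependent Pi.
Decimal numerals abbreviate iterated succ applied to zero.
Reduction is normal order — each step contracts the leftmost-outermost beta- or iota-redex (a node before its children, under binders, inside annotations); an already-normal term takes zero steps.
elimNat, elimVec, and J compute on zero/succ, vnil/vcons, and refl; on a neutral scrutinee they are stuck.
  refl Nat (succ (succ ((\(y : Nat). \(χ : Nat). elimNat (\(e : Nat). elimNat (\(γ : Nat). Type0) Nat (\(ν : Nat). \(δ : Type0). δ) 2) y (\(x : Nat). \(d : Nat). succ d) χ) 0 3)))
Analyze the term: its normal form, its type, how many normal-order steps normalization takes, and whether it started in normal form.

normal form:
  refl Nat 5
the term's type:
  Eq Nat 5 5
reduction steps (normal order): 12
already normal: no
first contracted redex: a beta-redex


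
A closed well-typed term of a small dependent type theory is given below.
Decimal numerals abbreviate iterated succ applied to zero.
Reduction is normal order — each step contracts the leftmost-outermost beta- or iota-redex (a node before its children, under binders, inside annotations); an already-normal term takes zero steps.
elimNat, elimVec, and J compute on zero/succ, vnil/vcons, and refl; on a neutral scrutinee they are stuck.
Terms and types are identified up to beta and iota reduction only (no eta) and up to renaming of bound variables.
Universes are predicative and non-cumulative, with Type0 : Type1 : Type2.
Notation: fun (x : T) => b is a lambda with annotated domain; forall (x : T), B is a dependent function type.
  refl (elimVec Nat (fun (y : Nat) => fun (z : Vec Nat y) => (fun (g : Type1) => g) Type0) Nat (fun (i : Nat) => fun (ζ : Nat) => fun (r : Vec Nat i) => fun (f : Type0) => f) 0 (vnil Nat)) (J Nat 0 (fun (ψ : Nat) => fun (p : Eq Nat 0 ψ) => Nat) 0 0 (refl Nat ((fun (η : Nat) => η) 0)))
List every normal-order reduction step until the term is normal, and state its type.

normal-order reduction:
  refl (elimVec Nat (fun (y : Nat) => fun (z : Vec Nat y) => (fun (g : Type1) => g) Type0) Nat (fun (i : Nat) => fun (ζ : Nat) => fun (r : Vec Nat i) => fun (f : Type0) => f) 0 (vnil Nat)) (J Nat 0 (fun (ψ : Nat) => fun (p : Eq Nat 0 ψ) => Nat) 0 0 (refl Nat ((fun (η : Nat) => η) 0)))
  ~> refl Nat (J Nat 0 (fun (y : Nat) => fun (z : Eq Nat 0 y) => Nat) 0 0 (refl Nat ((fun (g : Nat) => g) 0)))
  ~> refl Nat 0
inferred type:
  Eq Nat 0 0


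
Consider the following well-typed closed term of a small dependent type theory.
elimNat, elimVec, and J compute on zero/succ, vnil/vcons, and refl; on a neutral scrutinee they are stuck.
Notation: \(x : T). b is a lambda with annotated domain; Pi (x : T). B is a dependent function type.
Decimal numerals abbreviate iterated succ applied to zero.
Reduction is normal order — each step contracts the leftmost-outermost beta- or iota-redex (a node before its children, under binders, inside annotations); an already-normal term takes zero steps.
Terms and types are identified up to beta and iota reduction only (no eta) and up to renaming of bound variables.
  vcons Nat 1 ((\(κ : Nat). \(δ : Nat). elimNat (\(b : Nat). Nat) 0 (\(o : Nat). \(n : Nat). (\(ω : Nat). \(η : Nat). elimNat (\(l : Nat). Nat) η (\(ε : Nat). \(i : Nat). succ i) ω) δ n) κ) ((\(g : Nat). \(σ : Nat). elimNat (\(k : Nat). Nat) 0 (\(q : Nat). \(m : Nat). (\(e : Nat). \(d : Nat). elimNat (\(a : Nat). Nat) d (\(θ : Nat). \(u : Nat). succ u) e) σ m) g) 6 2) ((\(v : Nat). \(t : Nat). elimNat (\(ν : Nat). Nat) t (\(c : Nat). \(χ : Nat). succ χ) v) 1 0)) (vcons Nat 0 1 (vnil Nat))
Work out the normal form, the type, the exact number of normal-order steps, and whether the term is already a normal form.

normal form:
  vcons Nat 1 12 (vcons Nat 0 1 (vnil Nat))
the term's type:
  Vec Nat 2
steps to reach normal form (normal order): 126
already normal: no
first contracted redex: a beta-redex


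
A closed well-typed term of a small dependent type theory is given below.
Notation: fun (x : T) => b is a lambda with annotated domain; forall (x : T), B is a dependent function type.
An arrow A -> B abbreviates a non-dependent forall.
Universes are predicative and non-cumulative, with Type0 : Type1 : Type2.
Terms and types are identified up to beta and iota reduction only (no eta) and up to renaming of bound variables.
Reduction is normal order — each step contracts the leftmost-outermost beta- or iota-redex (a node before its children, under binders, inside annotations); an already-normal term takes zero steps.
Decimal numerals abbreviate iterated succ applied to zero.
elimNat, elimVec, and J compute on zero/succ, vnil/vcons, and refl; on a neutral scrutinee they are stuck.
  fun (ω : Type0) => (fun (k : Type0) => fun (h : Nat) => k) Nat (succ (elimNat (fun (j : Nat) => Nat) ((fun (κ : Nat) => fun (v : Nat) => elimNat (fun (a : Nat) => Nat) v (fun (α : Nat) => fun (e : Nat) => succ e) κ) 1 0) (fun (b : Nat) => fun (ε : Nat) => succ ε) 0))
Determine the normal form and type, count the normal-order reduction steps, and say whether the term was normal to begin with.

reduced normal form:
  fun (ω : Type0) => Nat
type:
  Type0 -> Type0
reduction steps (normal order): 2
already normal: no
first contracted redex: a beta-redex


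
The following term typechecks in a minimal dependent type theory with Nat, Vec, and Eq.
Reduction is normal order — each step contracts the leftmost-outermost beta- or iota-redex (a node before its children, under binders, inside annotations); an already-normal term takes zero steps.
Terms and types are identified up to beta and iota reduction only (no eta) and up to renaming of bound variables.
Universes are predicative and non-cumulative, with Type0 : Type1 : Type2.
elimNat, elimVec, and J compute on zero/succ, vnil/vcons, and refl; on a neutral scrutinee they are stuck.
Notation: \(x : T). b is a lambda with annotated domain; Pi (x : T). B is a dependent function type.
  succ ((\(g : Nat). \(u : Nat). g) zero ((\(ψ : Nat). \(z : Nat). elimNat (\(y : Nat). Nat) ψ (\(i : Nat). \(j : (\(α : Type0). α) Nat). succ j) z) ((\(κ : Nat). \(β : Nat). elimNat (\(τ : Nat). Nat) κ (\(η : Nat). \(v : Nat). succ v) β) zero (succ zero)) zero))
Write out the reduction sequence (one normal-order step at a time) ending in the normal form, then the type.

normal-order reduction:
  succ ((\(g : Nat). \(u : Nat). g) zero ((\(ψ : Nat). \(z : Nat). elimNat (\(y : Nat). Nat) ψ (\(i : Nat). \(j : (\(α : Type0). α) Nat). succ j) z) ((\(κ : Nat). \(β : Nat). elimNat (\(τ : Nat). Nat) κ (\(η : Nat). \(v : Nat). succ v) β) zero (succ zero)) zero))
  ~> succ ((\(g : Nat). zero) ((\(u : Nat). \(ψ : Nat). elimNat (\(z : Nat). Nat) u (\(y : Nat). \(i : (\(j : Type0). j) Nat). succ i) ψ) ((\(α : Nat). \(κ : Nat). elimNat (\(β : Nat). Nat) α (\(τ : Nat). \(η : Nat). succ η) κ) zero (succ zero)) zero))
  ~> succ zero
inferred type:
  Nat


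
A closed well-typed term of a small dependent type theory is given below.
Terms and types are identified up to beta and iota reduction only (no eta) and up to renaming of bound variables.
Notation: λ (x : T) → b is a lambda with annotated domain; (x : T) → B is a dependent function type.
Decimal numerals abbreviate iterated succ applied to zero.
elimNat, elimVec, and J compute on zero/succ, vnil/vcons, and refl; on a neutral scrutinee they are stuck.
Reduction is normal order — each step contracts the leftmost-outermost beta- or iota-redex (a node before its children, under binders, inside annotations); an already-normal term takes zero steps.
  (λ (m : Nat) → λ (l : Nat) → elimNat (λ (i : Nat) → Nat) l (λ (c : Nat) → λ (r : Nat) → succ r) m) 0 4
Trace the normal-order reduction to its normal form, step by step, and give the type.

reduction (normal order):
  (λ (m : Nat) → λ (l : Nat) → elimNat (λ (i : Nat) → Nat) l (λ (c : Nat) → λ (r : Nat) → succ r) m) 0 4
  ~> (λ (m : Nat) → elimNat (λ (l : Nat) → Nat) m (λ (i : Nat) → λ (c : Nat) → succ c) 0) 4
  ~> elimNat (λ (m : Nat) → Nat) 4 (λ (l : Nat) → λ (i : Nat) → succ i) 0
  ~> 4
inferred type:
  Nat


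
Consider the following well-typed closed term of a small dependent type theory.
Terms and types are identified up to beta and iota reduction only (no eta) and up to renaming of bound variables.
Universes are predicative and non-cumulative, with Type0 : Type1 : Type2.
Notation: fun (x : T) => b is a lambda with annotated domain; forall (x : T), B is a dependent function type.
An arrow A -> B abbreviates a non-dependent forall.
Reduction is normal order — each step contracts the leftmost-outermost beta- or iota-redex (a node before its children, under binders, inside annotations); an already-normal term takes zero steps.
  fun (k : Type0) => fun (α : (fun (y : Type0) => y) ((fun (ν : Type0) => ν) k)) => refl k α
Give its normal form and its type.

normal form:
  fun (k : Type0) => fun (α : k) => refl k α
inferred type:
  forall (k : Type0), forall (α : k), Eq k α α
observation: the leftmost-outermost redex is a beta-redex, and normalization takes 2 steps.


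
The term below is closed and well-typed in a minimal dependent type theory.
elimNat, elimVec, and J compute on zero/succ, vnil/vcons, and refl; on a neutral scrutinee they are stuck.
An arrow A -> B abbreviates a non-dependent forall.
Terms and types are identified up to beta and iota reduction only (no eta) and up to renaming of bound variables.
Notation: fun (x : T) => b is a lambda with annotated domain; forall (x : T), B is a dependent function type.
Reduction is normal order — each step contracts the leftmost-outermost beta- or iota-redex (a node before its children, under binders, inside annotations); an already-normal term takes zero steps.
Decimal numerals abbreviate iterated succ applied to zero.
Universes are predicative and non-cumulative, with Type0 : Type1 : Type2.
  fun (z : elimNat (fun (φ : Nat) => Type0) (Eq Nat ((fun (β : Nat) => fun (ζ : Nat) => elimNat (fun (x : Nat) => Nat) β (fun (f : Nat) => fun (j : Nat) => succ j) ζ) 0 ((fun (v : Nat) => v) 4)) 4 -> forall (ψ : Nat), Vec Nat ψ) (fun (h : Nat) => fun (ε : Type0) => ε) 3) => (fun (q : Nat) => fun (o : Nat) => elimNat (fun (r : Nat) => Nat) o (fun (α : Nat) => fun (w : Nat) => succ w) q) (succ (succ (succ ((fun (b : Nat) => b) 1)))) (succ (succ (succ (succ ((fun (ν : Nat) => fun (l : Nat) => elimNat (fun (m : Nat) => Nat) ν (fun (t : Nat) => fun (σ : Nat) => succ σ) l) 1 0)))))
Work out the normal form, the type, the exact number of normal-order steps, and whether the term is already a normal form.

resulting normal form:
  fun (z : Eq Nat 4 4 -> forall (φ : Nat), Vec Nat φ) => 9
type:
  (Eq Nat 4 4 -> forall (z : Nat), Vec Nat z) -> Nat
normal-order step count: 45
already normal: no
first redex: an elimNat iota-redex


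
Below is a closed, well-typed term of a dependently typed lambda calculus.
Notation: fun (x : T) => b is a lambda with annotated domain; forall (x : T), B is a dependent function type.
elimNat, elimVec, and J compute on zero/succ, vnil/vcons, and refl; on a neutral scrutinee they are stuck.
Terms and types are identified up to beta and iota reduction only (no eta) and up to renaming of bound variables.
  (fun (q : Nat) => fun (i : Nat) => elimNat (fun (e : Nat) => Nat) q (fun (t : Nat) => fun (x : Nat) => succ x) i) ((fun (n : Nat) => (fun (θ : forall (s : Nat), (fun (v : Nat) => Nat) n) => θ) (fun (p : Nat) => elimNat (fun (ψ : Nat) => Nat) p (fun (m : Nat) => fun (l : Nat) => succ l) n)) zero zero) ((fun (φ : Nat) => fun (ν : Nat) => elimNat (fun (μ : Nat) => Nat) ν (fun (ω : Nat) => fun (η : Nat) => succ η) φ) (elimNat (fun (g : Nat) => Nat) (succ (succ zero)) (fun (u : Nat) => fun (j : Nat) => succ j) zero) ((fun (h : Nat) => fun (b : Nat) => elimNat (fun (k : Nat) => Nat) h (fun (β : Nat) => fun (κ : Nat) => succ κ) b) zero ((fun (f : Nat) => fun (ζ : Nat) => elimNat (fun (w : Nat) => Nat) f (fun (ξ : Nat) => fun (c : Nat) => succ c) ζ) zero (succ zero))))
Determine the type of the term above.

inferred type:
  Nat


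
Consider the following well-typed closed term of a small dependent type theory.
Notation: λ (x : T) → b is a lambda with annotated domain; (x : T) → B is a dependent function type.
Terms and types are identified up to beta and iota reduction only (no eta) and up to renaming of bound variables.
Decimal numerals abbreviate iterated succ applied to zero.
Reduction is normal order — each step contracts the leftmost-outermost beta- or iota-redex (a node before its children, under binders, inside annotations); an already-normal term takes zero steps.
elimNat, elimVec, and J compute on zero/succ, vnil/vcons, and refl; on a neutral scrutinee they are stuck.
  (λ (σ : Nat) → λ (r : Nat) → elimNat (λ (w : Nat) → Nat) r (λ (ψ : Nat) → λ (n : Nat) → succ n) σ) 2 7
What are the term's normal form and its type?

normal form:
  9
the term's type:
  Nat


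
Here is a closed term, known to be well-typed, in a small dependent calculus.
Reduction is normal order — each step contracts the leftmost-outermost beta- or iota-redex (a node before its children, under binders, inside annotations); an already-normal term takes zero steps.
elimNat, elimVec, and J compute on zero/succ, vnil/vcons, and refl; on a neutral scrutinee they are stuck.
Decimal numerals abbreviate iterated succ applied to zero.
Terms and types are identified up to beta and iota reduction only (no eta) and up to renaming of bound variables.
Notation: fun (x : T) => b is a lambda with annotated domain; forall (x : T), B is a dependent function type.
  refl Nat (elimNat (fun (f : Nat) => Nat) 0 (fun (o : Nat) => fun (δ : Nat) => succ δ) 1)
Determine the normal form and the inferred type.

reduced normal form:
  refl Nat 1
the term's type:
  Eq Nat 1 1


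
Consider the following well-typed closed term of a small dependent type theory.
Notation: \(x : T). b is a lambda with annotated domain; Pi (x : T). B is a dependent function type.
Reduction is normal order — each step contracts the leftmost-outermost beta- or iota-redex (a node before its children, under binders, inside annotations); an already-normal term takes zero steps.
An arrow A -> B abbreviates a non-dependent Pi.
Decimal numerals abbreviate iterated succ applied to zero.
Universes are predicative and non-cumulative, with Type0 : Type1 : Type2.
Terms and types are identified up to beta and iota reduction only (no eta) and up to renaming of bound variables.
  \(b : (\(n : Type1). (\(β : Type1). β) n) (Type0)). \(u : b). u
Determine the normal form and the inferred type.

reduced normal form:
  \(b : Type0). \(n : b). n
the term's type:
  Pi (b : Type0). b -> b


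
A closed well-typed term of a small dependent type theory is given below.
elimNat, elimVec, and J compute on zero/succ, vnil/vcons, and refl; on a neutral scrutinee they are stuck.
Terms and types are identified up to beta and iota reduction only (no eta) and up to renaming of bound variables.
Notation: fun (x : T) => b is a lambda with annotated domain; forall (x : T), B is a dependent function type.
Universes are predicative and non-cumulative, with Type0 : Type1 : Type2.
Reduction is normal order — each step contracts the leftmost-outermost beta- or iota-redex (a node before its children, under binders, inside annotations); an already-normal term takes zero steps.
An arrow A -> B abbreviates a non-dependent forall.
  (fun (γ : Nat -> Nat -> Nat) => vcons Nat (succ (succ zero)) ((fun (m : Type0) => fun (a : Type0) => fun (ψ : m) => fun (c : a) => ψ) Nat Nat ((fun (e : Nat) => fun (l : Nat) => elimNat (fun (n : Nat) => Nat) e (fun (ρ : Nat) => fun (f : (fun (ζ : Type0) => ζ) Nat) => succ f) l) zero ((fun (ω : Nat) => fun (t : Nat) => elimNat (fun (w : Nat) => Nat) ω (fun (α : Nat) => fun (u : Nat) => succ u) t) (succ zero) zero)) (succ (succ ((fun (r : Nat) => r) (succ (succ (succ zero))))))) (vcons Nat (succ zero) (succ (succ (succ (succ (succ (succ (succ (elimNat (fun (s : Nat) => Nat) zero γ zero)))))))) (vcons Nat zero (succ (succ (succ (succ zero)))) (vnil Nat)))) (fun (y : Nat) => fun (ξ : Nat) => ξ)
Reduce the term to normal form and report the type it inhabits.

resulting normal form:
  vcons Nat (succ (succ zero)) (succ zero) (vcons Nat (succ zero) (succ (succ (succ (succ (succ (succ (succ zero))))))) (vcons Nat zero (succ (succ (succ (succ zero)))) (vnil Nat)))
inferred type:
  Vec Nat (succ (succ (succ zero)))


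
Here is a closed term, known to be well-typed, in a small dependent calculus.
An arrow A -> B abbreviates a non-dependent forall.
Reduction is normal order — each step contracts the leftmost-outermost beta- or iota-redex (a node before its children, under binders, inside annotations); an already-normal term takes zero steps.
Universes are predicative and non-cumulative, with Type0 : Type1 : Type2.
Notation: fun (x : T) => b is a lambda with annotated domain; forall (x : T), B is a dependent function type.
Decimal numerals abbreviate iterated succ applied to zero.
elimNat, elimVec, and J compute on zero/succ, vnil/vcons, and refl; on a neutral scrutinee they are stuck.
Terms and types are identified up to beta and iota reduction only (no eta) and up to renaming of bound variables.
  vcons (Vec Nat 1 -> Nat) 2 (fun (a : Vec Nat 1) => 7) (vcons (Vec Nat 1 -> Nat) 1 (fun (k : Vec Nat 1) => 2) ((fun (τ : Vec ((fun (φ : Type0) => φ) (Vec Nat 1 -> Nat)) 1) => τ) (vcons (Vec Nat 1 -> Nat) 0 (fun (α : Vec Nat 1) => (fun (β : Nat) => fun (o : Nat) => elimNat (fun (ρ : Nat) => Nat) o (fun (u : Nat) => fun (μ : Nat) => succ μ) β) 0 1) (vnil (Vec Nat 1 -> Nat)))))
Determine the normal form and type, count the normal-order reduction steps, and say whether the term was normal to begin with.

reduced normal form:
  vcons (Vec Nat 1 -> Nat) 2 (fun (a : Vec Nat 1) => 7) (vcons (Vec Nat 1 -> Nat) 1 (fun (k : Vec Nat 1) => 2) (vcons (Vec Nat 1 -> Nat) 0 (fun (τ : Vec Nat 1) => 1) (vnil (Vec Nat 1 -> Nat))))
type:
  Vec (Vec Nat 1 -> Nat) 3
reduction steps (normal order): 4
started in normal form: no
first contracted redex: a beta-redex


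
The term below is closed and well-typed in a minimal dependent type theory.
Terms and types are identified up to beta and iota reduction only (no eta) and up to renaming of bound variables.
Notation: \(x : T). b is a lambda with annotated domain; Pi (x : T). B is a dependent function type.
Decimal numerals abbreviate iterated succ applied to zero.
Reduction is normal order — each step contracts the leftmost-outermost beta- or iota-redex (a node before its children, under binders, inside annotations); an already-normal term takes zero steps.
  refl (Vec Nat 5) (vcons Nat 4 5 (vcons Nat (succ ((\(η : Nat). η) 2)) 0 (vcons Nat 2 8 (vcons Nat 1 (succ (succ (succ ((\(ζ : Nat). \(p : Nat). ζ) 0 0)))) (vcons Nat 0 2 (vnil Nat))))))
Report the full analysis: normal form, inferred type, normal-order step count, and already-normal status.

normal form:
  refl (Vec Nat 5) (vcons Nat 4 5 (vcons Nat 3 0 (vcons Nat 2 8 (vcons Nat 1 3 (vcons Nat 0 2 (vnil Nat))))))
the term's type:
  Eq (Vec Nat 5) (vcons Nat 4 5 (vcons Nat 3 0 (vcons Nat 2 8 (vcons Nat 1 3 (vcons Nat 0 2 (vnil Nat)))))) (vcons Nat 4 5 (vcons Nat 3 0 (vcons Nat 2 8 (vcons Nat 1 3 (vcons Nat 0 2 (vnil Nat))))))
reduction steps (normal order): 3
started in normal form: no
first contracted redex: a beta-redex


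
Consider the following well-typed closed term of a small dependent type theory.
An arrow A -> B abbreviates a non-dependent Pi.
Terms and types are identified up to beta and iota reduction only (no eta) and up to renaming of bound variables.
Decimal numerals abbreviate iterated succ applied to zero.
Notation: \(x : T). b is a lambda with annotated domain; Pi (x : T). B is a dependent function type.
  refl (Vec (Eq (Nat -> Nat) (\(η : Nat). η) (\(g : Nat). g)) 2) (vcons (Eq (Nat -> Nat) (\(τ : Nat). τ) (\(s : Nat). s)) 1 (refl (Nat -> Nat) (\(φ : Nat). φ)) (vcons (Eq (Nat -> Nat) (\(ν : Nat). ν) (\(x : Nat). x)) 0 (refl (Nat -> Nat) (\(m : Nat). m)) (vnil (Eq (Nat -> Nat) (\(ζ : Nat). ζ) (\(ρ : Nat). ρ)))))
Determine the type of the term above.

the term's type:
  Eq (Vec (Eq (Nat -> Nat) (\(η : Nat). η) (\(g : Nat). g)) 2) (vcons (Eq (Nat -> Nat) (\(τ : Nat). τ) (\(s : Nat). s)) 1 (refl (Nat -> Nat) (\(φ : Nat). φ)) (vcons (Eq (Nat -> Nat) (\(ν : Nat). ν) (\(x : Nat). x)) 0 (refl (Nat -> Nat) (\(m : Nat). m)) (vnil (Eq (Nat -> Nat) (\(ζ : Nat). ζ) (\(ρ : Nat). ρ))))) (vcons (Eq (Nat -> Nat) (\(ω : Nat). ω) (\(n : Nat). n)) 1 (refl (Nat -> Nat) (\(ψ : Nat). ψ)) (vcons (Eq (Nat -> Nat) (\(p : Nat). p) (\(δ : Nat). δ)) 0 (refl (Nat -> Nat) (\(v : Nat). v)) (vnil (Eq (Nat -> Nat) (\(ε : Nat). ε) (\(κ : Nat). κ)))))


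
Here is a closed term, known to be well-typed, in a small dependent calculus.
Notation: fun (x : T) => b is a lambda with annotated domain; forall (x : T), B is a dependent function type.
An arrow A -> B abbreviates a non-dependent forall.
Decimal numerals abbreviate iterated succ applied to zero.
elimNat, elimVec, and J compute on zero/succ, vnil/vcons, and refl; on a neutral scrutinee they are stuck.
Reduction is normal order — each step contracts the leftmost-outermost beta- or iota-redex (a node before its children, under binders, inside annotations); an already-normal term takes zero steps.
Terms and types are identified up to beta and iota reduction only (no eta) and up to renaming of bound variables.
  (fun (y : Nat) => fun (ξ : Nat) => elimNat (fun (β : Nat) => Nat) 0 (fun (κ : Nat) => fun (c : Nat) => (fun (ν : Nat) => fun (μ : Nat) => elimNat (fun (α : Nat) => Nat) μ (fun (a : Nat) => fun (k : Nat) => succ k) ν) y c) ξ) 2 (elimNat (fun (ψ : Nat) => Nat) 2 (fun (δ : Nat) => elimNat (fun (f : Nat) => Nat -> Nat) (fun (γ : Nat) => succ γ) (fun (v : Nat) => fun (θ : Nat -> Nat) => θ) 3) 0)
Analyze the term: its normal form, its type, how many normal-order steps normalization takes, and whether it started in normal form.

resulting normal form:
  4
type:
  Nat
steps to reach normal form (normal order): 19
already normal: no
first contracted redex: a beta-redex


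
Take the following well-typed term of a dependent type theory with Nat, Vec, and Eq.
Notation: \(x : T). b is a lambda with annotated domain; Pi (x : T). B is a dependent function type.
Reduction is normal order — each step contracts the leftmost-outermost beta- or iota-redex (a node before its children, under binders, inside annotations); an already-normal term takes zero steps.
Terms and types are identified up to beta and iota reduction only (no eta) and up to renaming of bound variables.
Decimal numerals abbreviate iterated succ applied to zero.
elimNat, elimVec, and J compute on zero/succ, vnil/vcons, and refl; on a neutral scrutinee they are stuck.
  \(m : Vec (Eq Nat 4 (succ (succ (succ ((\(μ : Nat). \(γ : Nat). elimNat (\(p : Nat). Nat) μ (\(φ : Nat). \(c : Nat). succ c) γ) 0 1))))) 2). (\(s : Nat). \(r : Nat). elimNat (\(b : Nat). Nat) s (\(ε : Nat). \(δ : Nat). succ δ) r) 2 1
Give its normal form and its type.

resulting normal form:
  \(m : Vec (Eq Nat 4 4) 2). 3
inferred type:
  Pi (m : Vec (Eq Nat 4 4) 2). Nat
observation: 12 normal-order steps separate the term from its normal form.


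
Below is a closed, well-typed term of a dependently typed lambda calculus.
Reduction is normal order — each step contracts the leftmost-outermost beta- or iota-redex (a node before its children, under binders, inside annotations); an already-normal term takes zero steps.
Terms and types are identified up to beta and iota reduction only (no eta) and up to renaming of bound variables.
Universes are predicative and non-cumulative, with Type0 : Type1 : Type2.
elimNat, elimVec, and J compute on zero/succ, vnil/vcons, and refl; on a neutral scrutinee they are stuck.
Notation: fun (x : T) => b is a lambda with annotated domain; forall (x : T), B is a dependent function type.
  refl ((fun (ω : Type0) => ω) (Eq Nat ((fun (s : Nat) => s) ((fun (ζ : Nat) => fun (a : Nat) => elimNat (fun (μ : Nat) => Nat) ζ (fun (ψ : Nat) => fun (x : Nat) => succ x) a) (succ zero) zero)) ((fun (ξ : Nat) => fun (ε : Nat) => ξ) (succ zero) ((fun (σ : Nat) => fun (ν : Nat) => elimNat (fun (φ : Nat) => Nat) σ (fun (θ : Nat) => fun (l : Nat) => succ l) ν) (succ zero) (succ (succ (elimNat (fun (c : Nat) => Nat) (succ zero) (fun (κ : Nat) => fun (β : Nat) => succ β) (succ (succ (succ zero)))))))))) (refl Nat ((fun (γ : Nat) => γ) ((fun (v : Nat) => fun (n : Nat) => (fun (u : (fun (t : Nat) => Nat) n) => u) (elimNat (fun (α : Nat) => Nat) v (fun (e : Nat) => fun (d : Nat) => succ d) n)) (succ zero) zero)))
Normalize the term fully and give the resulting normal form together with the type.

normal form:
  refl (Eq Nat (succ zero) (succ zero)) (refl Nat (succ zero))
type:
  Eq (Eq Nat (succ zero) (succ zero)) (refl Nat (succ zero)) (refl Nat (succ zero))
observation: the term reaches its normal form after 12 normal-order steps.


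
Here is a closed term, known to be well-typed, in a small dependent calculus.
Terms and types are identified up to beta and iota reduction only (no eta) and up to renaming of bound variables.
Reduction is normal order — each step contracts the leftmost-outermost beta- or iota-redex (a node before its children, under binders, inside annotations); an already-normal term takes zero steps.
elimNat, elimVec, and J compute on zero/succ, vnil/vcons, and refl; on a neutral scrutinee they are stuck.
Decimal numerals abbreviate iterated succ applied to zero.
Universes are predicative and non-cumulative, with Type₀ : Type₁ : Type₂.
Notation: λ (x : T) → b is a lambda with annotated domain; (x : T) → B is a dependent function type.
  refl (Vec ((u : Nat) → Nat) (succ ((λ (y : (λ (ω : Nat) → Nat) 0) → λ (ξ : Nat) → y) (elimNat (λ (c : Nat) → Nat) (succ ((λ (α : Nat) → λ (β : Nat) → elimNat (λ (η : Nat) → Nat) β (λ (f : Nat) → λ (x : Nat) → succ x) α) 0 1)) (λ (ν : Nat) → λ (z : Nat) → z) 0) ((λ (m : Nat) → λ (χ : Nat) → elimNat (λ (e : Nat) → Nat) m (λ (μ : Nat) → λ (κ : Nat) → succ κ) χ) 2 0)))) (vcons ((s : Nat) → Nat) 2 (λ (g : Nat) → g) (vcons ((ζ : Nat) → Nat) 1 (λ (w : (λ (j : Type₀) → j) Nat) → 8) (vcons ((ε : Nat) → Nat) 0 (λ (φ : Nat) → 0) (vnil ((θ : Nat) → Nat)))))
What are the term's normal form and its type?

reduced normal form:
  refl (Vec ((u : Nat) → Nat) 3) (vcons ((y : Nat) → Nat) 2 (λ (ω : Nat) → ω) (vcons ((ξ : Nat) → Nat) 1 (λ (c : Nat) → 8) (vcons ((α : Nat) → Nat) 0 (λ (β : Nat) → 0) (vnil ((η : Nat) → Nat)))))
the term's type:
  Eq (Vec ((u : Nat) → Nat) 3) (vcons ((y : Nat) → Nat) 2 (λ (ω : Nat) → ω) (vcons ((ξ : Nat) → Nat) 1 (λ (c : Nat) → 8) (vcons ((α : Nat) → Nat) 0 (λ (β : Nat) → 0) (vnil ((η : Nat) → Nat))))) (vcons ((f : Nat) → Nat) 2 (λ (x : Nat) → x) (vcons ((ν : Nat) → Nat) 1 (λ (z : Nat) → 8) (vcons ((m : Nat) → Nat) 0 (λ (χ : Nat) → 0) (vnil ((e : Nat) → Nat)))))


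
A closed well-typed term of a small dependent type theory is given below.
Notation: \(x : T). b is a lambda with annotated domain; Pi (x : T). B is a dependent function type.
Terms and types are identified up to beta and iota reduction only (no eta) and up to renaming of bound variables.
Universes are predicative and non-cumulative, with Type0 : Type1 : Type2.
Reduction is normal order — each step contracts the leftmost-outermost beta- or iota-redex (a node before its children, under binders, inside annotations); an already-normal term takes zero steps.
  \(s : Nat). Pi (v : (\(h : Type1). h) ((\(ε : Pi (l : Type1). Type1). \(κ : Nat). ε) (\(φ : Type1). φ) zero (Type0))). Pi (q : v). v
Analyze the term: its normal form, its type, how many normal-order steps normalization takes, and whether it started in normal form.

normal form:
  \(s : Nat). Pi (v : Type0). Pi (h : v). v
type:
  Pi (s : Nat). Type1
normal-order step count: 4
already normal: no
first redex: a beta-redex


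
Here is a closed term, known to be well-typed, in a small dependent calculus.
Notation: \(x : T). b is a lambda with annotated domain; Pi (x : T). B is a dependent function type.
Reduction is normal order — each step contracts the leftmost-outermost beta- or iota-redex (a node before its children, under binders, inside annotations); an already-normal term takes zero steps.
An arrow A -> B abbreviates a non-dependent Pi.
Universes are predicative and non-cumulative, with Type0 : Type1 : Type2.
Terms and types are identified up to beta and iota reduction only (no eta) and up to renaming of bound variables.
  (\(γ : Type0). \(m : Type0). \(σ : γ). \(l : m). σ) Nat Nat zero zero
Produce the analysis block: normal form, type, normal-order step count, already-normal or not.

resulting normal form:
  zero
the term's type:
  Nat
normal-order step count: 4
term was already normal: no
first contracted redex: a beta-redex


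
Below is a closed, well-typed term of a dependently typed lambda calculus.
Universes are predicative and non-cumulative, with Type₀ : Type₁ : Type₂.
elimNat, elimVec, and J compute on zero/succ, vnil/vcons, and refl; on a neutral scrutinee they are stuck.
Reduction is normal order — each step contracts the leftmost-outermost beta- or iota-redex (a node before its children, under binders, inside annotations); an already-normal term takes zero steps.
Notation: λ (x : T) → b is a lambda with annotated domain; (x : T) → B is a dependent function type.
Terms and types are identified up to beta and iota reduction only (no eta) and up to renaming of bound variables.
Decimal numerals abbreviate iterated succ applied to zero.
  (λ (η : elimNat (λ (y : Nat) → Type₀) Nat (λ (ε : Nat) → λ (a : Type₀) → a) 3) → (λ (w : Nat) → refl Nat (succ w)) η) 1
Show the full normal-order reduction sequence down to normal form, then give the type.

normal-order reduction:
  (λ (η : elimNat (λ (y : Nat) → Type₀) Nat (λ (ε : Nat) → λ (a : Type₀) → a) 3) → (λ (w : Nat) → refl Nat (succ w)) η) 1
  ~> (λ (η : Nat) → refl Nat (succ η)) 1
  ~> refl Nat 2
the term's type:
  Eq Nat 2 2


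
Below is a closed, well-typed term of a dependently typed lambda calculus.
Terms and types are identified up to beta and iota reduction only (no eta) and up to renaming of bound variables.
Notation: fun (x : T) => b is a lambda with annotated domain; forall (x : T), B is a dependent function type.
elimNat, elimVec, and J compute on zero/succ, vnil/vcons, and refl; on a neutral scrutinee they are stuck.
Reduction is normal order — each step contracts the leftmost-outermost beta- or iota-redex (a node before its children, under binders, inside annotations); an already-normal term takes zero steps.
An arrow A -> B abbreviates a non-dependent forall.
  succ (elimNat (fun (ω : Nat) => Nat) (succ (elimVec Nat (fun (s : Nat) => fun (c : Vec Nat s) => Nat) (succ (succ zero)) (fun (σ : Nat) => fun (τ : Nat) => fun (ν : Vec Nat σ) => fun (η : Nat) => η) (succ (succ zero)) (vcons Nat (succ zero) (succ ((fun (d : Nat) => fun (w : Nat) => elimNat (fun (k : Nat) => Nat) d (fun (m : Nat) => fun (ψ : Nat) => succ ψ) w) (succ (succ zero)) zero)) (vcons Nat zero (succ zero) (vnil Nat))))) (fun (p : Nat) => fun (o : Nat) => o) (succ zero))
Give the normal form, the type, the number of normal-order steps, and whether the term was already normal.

resulting normal form:
  succ (succ (succ (succ zero)))
the term's type:
  Nat
normal-order step count: 15
started in normal form: no
first contracted redex: an elimNat iota-redex


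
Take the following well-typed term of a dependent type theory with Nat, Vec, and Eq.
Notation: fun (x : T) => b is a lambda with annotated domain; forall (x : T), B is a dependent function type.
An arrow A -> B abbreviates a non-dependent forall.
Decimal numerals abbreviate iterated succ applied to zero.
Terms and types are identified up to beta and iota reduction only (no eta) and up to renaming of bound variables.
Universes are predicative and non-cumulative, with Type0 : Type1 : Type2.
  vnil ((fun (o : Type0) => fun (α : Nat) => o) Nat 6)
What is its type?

type:
  Vec Nat 0


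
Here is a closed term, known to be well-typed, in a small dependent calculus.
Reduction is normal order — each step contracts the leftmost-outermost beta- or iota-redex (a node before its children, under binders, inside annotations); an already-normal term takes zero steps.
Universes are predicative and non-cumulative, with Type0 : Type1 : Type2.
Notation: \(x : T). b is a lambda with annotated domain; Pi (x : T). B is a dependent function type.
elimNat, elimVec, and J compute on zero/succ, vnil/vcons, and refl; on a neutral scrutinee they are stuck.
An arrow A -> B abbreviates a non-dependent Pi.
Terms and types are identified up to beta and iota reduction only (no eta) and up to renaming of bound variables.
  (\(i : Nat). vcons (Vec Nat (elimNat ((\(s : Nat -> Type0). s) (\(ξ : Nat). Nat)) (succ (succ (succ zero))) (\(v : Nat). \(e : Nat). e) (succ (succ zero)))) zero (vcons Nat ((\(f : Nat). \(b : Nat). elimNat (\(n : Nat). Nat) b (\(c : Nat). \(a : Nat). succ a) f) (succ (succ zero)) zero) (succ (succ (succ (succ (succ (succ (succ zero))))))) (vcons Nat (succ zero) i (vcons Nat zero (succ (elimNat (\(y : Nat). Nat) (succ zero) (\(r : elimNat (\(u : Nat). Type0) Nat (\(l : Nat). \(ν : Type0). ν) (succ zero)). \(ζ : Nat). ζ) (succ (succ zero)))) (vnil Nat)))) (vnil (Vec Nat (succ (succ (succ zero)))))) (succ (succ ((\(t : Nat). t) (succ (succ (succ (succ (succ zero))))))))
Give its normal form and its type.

normal form:
  vcons (Vec Nat (succ (succ (succ zero)))) zero (vcons Nat (succ (succ zero)) (succ (succ (succ (succ (succ (succ (succ zero))))))) (vcons Nat (succ zero) (succ (succ (succ (succ (succ (succ (succ zero))))))) (vcons Nat zero (succ (succ zero)) (vnil Nat)))) (vnil (Vec Nat (succ (succ (succ zero)))))
inferred type:
  Vec (Vec Nat (succ (succ (succ zero)))) (succ zero)
observation: contracting a beta-redex first, the term normalizes in 25 steps.


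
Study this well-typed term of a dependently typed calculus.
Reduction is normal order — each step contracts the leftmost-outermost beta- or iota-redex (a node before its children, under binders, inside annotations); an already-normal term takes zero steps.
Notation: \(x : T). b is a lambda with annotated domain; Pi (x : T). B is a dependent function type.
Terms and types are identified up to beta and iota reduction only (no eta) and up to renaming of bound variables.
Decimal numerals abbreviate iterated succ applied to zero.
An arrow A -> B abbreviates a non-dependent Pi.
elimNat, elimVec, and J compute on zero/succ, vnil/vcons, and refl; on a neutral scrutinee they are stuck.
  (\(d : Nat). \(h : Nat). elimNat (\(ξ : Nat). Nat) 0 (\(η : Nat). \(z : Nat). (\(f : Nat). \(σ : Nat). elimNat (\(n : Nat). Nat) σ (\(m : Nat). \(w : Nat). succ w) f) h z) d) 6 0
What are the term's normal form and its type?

normal form:
  0
type:
  Nat
observation: reduction starts at a beta-redex, and 39 normal-order steps reach the normal form.


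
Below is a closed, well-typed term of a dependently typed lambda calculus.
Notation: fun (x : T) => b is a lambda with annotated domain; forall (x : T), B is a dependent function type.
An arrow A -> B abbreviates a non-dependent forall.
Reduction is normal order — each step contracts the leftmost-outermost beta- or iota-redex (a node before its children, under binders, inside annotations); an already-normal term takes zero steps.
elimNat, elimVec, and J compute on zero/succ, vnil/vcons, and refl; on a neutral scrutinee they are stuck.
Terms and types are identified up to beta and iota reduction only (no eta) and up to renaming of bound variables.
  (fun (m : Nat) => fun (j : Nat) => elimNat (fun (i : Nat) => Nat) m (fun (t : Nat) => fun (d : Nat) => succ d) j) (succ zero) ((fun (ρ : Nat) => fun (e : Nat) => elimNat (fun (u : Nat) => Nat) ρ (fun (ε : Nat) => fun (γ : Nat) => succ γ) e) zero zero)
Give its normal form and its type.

resulting normal form:
  succ zero
type:
  Nat
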